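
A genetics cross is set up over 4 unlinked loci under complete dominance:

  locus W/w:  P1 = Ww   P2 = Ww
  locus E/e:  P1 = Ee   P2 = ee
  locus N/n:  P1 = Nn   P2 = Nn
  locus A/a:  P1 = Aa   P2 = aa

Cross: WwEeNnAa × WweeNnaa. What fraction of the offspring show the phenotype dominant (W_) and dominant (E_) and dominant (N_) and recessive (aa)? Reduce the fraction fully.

WwEeNnAa gametes: WENA×1, WENa×1, WEnA×1, WEna×1, WeNA×1, WeNa×1, WenA×1, Wena×1, wENA×1, wENa×1, wEnA×1, wEna×1, weNA×1, weNa×1, wenA×1, wena×1
WweeNnaa gametes: WeNa×4, Wena×4, weNa×4, wena×4
WwEeNnAa×WweeNnaa grid (16·16=256): WWEeNNAa=4 WWEeNNaa=4 WWEeNnAa=8 WWEeNnaa=8 WWEennAa=4 WWEennaa=4 WWeeNNAa=4 WWeeNNaa=4 WWeeNnAa=8 WWeeNnaa=8 WWeennAa=4 WWeennaa=4 WwEeNNAa=8 WwEeNNaa=8 WwEeNnAa=16 WwEeNnaa=16 WwEennAa=8 WwEennaa=8 WweeNNAa=8 WweeNNaa=8 WweeNnAa=16 WweeNnaa=16 WweennAa=8 Wweennaa=8 wwEeNNAa=4 wwEeNNaa=4 wwEeNnAa=8 wwEeNnaa=8 wwEennAa=4 wwEennaa=4 wweeNNAa=4 wweeNNaa=4 wweeNnAa=8 wweeNnaa=8 wweennAa=4 wweennaa=4
W_ E_ N_ aa hits 36/256; gcd=4; 36÷4/256÷4 = 9/64

P(W_ E_ N_ aa) = 9/64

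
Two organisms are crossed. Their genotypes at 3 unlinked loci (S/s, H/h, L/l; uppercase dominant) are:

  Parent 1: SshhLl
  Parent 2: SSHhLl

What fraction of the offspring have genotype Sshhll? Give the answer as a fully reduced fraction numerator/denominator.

SshhLl gametes: ShL×2, Shl×2, shL×2, shl×2
SSHhLl gametes: SHL×2, SHl×2, ShL×2, Shl×2
SshhLl×SSHhLl grid (8·8=64): SSHhLL=4 SSHhLl=8 SSHhll=4 SShhLL=4 SShhLl=8 SShhll=4 SsHhLL=4 SsHhLl=8 SsHhll=4 SshhLL=4 SshhLl=8 Sshhll=4
Sshhll hits 4/64; gcd=4; 4÷4/64÷4 = 1/16

P(Sshhll) = 1/16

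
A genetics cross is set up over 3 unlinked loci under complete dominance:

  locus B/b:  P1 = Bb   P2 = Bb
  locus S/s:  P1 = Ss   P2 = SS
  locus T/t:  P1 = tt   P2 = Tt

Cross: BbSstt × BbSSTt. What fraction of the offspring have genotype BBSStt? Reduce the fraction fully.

BbSstt gametes: BSt×2, Bst×2, bSt×2, bst×2
BbSSTt gametes: BST×2, BSt×2, bST×2, bSt×2
BbSstt×BbSSTt grid (8·8=64): BBSSTt=4 BBSStt=4 BBSsTt=4 BBSstt=4 BbSSTt=8 BbSStt=8 BbSsTt=8 BbSstt=8 bbSSTt=4 bbSStt=4 bbSsTt=4 bbSstt=4
BBSStt hits 4/64; gcd=4; 4÷4/64÷4 = 1/16

P(BBSStt) = 1/16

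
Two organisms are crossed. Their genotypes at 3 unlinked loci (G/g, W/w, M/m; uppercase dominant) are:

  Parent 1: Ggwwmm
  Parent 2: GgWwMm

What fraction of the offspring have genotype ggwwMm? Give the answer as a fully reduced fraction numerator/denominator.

P(ggwwMm) = 1/16

Ggwwmm gametes: Gwm×4, gwm×4
GgWwMm gametes: GWM×1, GWm×1, GwM×1, Gwm×1, gWM×1, gWm×1, gwM×1, gwm×1
Ggwwmm×GgWwMm grid (8·8=64): GGWwMm=4 GGWwmm=4 GGwwMm=4 GGwwmm=4 GgWwMm=8 GgWwmm=8 GgwwMm=8 Ggwwmm=8 ggWwMm=4 ggWwmm=4 ggwwMm=4 ggwwmm=4
ggwwMm hits 4/64; gcd=4; 4÷4/64÷4 = 1/16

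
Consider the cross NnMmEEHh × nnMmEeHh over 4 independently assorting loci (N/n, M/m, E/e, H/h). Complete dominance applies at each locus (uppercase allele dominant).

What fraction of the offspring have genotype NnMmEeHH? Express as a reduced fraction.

P(NnMmEeHH) = 1/32

NnMmEEHh gametes: NMEH×2, NMEh×2, NmEH×2, NmEh×2, nMEH×2, nMEh×2, nmEH×2, nmEh×2
nnMmEeHh gametes: nMEH×2, nMEh×2, nMeH×2, nMeh×2, nmEH×2, nmEh×2, nmeH×2, nmeh×2
NnMmEEHh×nnMmEeHh grid (16·16=256): NnMMEEHH=4 NnMMEEHh=8 NnMMEEhh=4 NnMMEeHH=4 NnMMEeHh=8 NnMMEehh=4 NnMmEEHH=8 NnMmEEHh=16 NnMmEEhh=8 NnMmEeHH=8 NnMmEeHh=16 NnMmEehh=8 NnmmEEHH=4 NnmmEEHh=8 NnmmEEhh=4 NnmmEeHH=4 NnmmEeHh=8 NnmmEehh=4 nnMMEEHH=4 nnMMEEHh=8 nnMMEEhh=4 nnMMEeHH=4 nnMMEeHh=8 nnMMEehh=4 nnMmEEHH=8 nnMmEEHh=16 nnMmEEhh=8 nnMmEeHH=8 nnMmEeHh=16 nnMmEehh=8 nnmmEEHH=4 nnmmEEHh=8 nnmmEEhh=4 nnmmEeHH=4 nnmmEeHh=8 nnmmEehh=4
NnMmEeHH hits 8/256; gcd=8; 8÷8/256÷8 = 1/32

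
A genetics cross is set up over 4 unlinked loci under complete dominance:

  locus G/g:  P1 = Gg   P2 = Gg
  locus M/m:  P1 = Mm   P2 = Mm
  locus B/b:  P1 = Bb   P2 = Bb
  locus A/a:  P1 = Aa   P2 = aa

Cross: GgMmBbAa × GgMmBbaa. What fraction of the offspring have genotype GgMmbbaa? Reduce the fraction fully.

P(GgMmbbaa) = 1/32

GgMmBbAa gametes: GMBA×1, GMBa×1, GMbA×1, GMba×1, GmBA×1, GmBa×1, GmbA×1, Gmba×1, gMBA×1, gMBa×1, gMbA×1, gMba×1, gmBA×1, gmBa×1, gmbA×1, gmba×1
GgMmBbaa gametes: GMBa×2, GMba×2, GmBa×2, Gmba×2, gMBa×2, gMba×2, gmBa×2, gmba×2
GgMmBbAa×GgMmBbaa grid (16·16=256): GGMMBBAa=2 GGMMBBaa=2 GGMMBbAa=4 GGMMBbaa=4 GGMMbbAa=2 GGMMbbaa=2 GGMmBBAa=4 GGMmBBaa=4 GGMmBbAa=8 GGMmBbaa=8 GGMmbbAa=4 GGMmbbaa=4 GGmmBBAa=2 GGmmBBaa=2 GGmmBbAa=4 GGmmBbaa=4 GGmmbbAa=2 GGmmbbaa=2 GgMMBBAa=4 GgMMBBaa=4 GgMMBbAa=8 GgMMBbaa=8 GgMMbbAa=4 GgMMbbaa=4 GgMmBBAa=8 GgMmBBaa=8 GgMmBbAa=16 GgMmBbaa=16 GgMmbbAa=8 GgMmbbaa=8 GgmmBBAa=4 GgmmBBaa=4 GgmmBbAa=8 GgmmBbaa=8 GgmmbbAa=4 Ggmmbbaa=4 ggMMBBAa=2 ggMMBBaa=2 ggMMBbAa=4 ggMMBbaa=4 ggMMbbAa=2 ggMMbbaa=2 ggMmBBAa=4 ggMmBBaa=4 ggMmBbAa=8 ggMmBbaa=8 ggMmbbAa=4 ggMmbbaa=4 ggmmBBAa=2 ggmmBBaa=2 ggmmBbAa=4 ggmmBbaa=4 ggmmbbAa=2 ggmmbbaa=2
GgMmbbaa hits 8/256; gcd=8; 8÷8/256÷8 = 1/32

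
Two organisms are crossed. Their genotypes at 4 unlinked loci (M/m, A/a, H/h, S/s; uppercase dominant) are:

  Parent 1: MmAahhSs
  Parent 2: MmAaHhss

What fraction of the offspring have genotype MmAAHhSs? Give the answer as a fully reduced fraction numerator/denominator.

P(MmAAHhSs) = 1/32

MmAahhSs gametes: MAhS×2, MAhs×2, MahS×2, Mahs×2, mAhS×2, mAhs×2, mahS×2, mahs×2
MmAaHhss gametes: MAHs×2, MAhs×2, MaHs×2, Mahs×2, mAHs×2, mAhs×2, maHs×2, mahs×2
MmAahhSs×MmAaHhss grid (16·16=256): MMAAHhSs=4 MMAAHhss=4 MMAAhhSs=4 MMAAhhss=4 MMAaHhSs=8 MMAaHhss=8 MMAahhSs=8 MMAahhss=8 MMaaHhSs=4 MMaaHhss=4 MMaahhSs=4 MMaahhss=4 MmAAHhSs=8 MmAAHhss=8 MmAAhhSs=8 MmAAhhss=8 MmAaHhSs=16 MmAaHhss=16 MmAahhSs=16 MmAahhss=16 MmaaHhSs=8 MmaaHhss=8 MmaahhSs=8 Mmaahhss=8 mmAAHhSs=4 mmAAHhss=4 mmAAhhSs=4 mmAAhhss=4 mmAaHhSs=8 mmAaHhss=8 mmAahhSs=8 mmAahhss=8 mmaaHhSs=4 mmaaHhss=4 mmaahhSs=4 mmaahhss=4
MmAAHhSs hits 8/256; gcd=8; 8÷8/256÷8 = 1/32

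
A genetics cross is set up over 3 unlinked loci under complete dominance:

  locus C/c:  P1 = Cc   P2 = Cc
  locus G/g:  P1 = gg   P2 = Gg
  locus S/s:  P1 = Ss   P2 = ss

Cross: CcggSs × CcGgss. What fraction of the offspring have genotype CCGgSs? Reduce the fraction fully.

CcggSs gametes: CgS×2, Cgs×2, cgS×2, cgs×2
CcGgss gametes: CGs×2, Cgs×2, cGs×2, cgs×2
CcggSs×CcGgss grid (8·8=64): CCGgSs=4 CCGgss=4 CCggSs=4 CCggss=4 CcGgSs=8 CcGgss=8 CcggSs=8 Ccggss=8 ccGgSs=4 ccGgss=4 ccggSs=4 ccggss=4
CCGgSs hits 4/64; gcd=4; 4÷4/64÷4 = 1/16

P(CCGgSs) = 1/16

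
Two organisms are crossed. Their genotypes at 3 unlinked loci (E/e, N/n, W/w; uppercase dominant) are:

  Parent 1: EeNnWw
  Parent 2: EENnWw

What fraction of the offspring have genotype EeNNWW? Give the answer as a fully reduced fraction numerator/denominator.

P(EeNNWW) = 1/32

EeNnWw gametes: ENW×1, ENw×1, EnW×1, Enw×1, eNW×1, eNw×1, enW×1, enw×1
EENnWw gametes: ENW×2, ENw×2, EnW×2, Enw×2
EeNnWw×EENnWw grid (8·8=64): EENNWW=2 EENNWw=4 EENNww=2 EENnWW=4 EENnWw=8 EENnww=4 EEnnWW=2 EEnnWw=4 EEnnww=2 EeNNWW=2 EeNNWw=4 EeNNww=2 EeNnWW=4 EeNnWw=8 EeNnww=4 EennWW=2 EennWw=4 Eennww=2
EeNNWW hits 2/64; gcd=2; 2÷2/64÷2 = 1/32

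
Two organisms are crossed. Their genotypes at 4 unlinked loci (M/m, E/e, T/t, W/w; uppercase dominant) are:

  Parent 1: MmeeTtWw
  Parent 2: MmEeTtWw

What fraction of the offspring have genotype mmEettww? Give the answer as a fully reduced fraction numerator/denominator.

P(mmEettww) = 1/128

MmeeTtWw gametes: MeTW×2, MeTw×2, MetW×2, Metw×2, meTW×2, meTw×2, metW×2, metw×2
MmEeTtWw gametes: METW×1, METw×1, MEtW×1, MEtw×1, MeTW×1, MeTw×1, MetW×1, Metw×1, mETW×1, mETw×1, mEtW×1, mEtw×1, meTW×1, meTw×1, metW×1, metw×1
MmeeTtWw×MmEeTtWw grid (16·16=256): MMEeTTWW=2 MMEeTTWw=4 MMEeTTww=2 MMEeTtWW=4 MMEeTtWw=8 MMEeTtww=4 MMEettWW=2 MMEettWw=4 MMEettww=2 MMeeTTWW=2 MMeeTTWw=4 MMeeTTww=2 MMeeTtWW=4 MMeeTtWw=8 MMeeTtww=4 MMeettWW=2 MMeettWw=4 MMeettww=2 MmEeTTWW=4 MmEeTTWw=8 MmEeTTww=4 MmEeTtWW=8 MmEeTtWw=16 MmEeTtww=8 MmEettWW=4 MmEettWw=8 MmEettww=4 MmeeTTWW=4 MmeeTTWw=8 MmeeTTww=4 MmeeTtWW=8 MmeeTtWw=16 MmeeTtww=8 MmeettWW=4 MmeettWw=8 Mmeettww=4 mmEeTTWW=2 mmEeTTWw=4 mmEeTTww=2 mmEeTtWW=4 mmEeTtWw=8 mmEeTtww=4 mmEettWW=2 mmEettWw=4 mmEettww=2 mmeeTTWW=2 mmeeTTWw=4 mmeeTTww=2 mmeeTtWW=4 mmeeTtWw=8 mmeeTtww=4 mmeettWW=2 mmeettWw=4 mmeettww=2
mmEettww hits 2/256; gcd=2; 2÷2/256÷2 = 1/128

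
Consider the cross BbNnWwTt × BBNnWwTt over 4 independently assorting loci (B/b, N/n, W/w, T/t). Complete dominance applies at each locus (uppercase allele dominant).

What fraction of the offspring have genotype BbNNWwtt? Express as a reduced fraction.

P(BbNNWwtt) = 1/64

BbNnWwTt gametes: BNWT×1, BNWt×1, BNwT×1, BNwt×1, BnWT×1, BnWt×1, BnwT×1, Bnwt×1, bNWT×1, bNWt×1, bNwT×1, bNwt×1, bnWT×1, bnWt×1, bnwT×1, bnwt×1
BBNnWwTt gametes: BNWT×2, BNWt×2, BNwT×2, BNwt×2, BnWT×2, BnWt×2, BnwT×2, Bnwt×2
BbNnWwTt×BBNnWwTt grid (16·16=256): BBNNWWTT=2 BBNNWWTt=4 BBNNWWtt=2 BBNNWwTT=4 BBNNWwTt=8 BBNNWwtt=4 BBNNwwTT=2 BBNNwwTt=4 BBNNwwtt=2 BBNnWWTT=4 BBNnWWTt=8 BBNnWWtt=4 BBNnWwTT=8 BBNnWwTt=16 BBNnWwtt=8 BBNnwwTT=4 BBNnwwTt=8 BBNnwwtt=4 BBnnWWTT=2 BBnnWWTt=4 BBnnWWtt=2 BBnnWwTT=4 BBnnWwTt=8 BBnnWwtt=4 BBnnwwTT=2 BBnnwwTt=4 BBnnwwtt=2 BbNNWWTT=2 BbNNWWTt=4 BbNNWWtt=2 BbNNWwTT=4 BbNNWwTt=8 BbNNWwtt=4 BbNNwwTT=2 BbNNwwTt=4 BbNNwwtt=2 BbNnWWTT=4 BbNnWWTt=8 BbNnWWtt=4 BbNnWwTT=8 BbNnWwTt=16 BbNnWwtt=8 BbNnwwTT=4 BbNnwwTt=8 BbNnwwtt=4 BbnnWWTT=2 BbnnWWTt=4 BbnnWWtt=2 BbnnWwTT=4 BbnnWwTt=8 BbnnWwtt=4 BbnnwwTT=2 BbnnwwTt=4 Bbnnwwtt=2
BbNNWwtt hits 4/256; gcd=4; 4÷4/256÷4 = 1/64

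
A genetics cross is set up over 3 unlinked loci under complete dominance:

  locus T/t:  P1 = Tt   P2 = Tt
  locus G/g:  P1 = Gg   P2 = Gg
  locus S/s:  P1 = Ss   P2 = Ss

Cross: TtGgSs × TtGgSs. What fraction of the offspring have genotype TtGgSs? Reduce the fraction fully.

TtGgSs gametes: TGS×1, TGs×1, TgS×1, Tgs×1, tGS×1, tGs×1, tgS×1, tgs×1
TtGgSs gametes: TGS×1, TGs×1, TgS×1, Tgs×1, tGS×1, tGs×1, tgS×1, tgs×1
TtGgSs×TtGgSs grid (8·8=64): TTGGSS=1 TTGGSs=2 TTGGss=1 TTGgSS=2 TTGgSs=4 TTGgss=2 TTggSS=1 TTggSs=2 TTggss=1 TtGGSS=2 TtGGSs=4 TtGGss=2 TtGgSS=4 TtGgSs=8 TtGgss=4 TtggSS=2 TtggSs=4 Ttggss=2 ttGGSS=1 ttGGSs=2 ttGGss=1 ttGgSS=2 ttGgSs=4 ttGgss=2 ttggSS=1 ttggSs=2 ttggss=1
TtGgSs hits 8/64; gcd=8; 8÷8/64÷8 = 1/8

P(TtGgSs) = 1/8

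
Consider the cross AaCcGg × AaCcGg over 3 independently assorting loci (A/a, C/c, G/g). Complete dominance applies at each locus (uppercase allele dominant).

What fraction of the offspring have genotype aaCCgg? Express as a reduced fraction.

AaCcGg gametes: ACG×1, ACg×1, AcG×1, Acg×1, aCG×1, aCg×1, acG×1, acg×1
AaCcGg gametes: ACG×1, ACg×1, AcG×1, Acg×1, aCG×1, aCg×1, acG×1, acg×1
AaCcGg×AaCcGg grid (8·8=64): AACCGG=1 AACCGg=2 AACCgg=1 AACcGG=2 AACcGg=4 AACcgg=2 AAccGG=1 AAccGg=2 AAccgg=1 AaCCGG=2 AaCCGg=4 AaCCgg=2 AaCcGG=4 AaCcGg=8 AaCcgg=4 AaccGG=2 AaccGg=4 Aaccgg=2 aaCCGG=1 aaCCGg=2 aaCCgg=1 aaCcGG=2 aaCcGg=4 aaCcgg=2 aaccGG=1 aaccGg=2 aaccgg=1
aaCCgg hits 1/64; gcd=1; 1÷1/64÷1 = 1/64

P(aaCCgg) = 1/64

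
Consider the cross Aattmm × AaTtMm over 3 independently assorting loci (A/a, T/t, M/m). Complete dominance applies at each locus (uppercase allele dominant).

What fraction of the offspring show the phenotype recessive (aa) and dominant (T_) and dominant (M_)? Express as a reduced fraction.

Aattmm gametes: Atm×4, atm×4
AaTtMm gametes: ATM×1, ATm×1, AtM×1, Atm×1, aTM×1, aTm×1, atM×1, atm×1
Aattmm×AaTtMm grid (8·8=64): AATtMm=4 AATtmm=4 AAttMm=4 AAttmm=4 AaTtMm=8 AaTtmm=8 AattMm=8 Aattmm=8 aaTtMm=4 aaTtmm=4 aattMm=4 aattmm=4
aa T_ M_ hits 4/64; gcd=4; 4÷4/64÷4 = 1/16

P(aa T_ M_) = 1/16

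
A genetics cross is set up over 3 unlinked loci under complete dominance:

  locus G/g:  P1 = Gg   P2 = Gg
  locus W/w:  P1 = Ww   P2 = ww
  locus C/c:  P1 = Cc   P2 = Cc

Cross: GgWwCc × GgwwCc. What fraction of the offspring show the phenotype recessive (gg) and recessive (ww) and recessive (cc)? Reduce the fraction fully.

GgWwCc gametes: GWC×1, GWc×1, GwC×1, Gwc×1, gWC×1, gWc×1, gwC×1, gwc×1
GgwwCc gametes: GwC×2, Gwc×2, gwC×2, gwc×2
GgWwCc×GgwwCc grid (8·8=64): GGWwCC=2 GGWwCc=4 GGWwcc=2 GGwwCC=2 GGwwCc=4 GGwwcc=2 GgWwCC=4 GgWwCc=8 GgWwcc=4 GgwwCC=4 GgwwCc=8 Ggwwcc=4 ggWwCC=2 ggWwCc=4 ggWwcc=2 ggwwCC=2 ggwwCc=4 ggwwcc=2
gg ww cc hits 2/64; gcd=2; 2÷2/64÷2 = 1/32

P(gg ww cc) = 1/32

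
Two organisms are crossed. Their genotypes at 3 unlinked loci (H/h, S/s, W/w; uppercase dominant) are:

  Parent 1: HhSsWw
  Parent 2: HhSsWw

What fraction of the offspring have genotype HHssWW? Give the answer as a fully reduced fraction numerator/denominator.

P(HHssWW) = 1/64

HhSsWw gametes: HSW×1, HSw×1, HsW×1, Hsw×1, hSW×1, hSw×1, hsW×1, hsw×1
HhSsWw gametes: HSW×1, HSw×1, HsW×1, Hsw×1, hSW×1, hSw×1, hsW×1, hsw×1
HhSsWw×HhSsWw grid (8·8=64): HHSSWW=1 HHSSWw=2 HHSSww=1 HHSsWW=2 HHSsWw=4 HHSsww=2 HHssWW=1 HHssWw=2 HHssww=1 HhSSWW=2 HhSSWw=4 HhSSww=2 HhSsWW=4 HhSsWw=8 HhSsww=4 HhssWW=2 HhssWw=4 Hhssww=2 hhSSWW=1 hhSSWw=2 hhSSww=1 hhSsWW=2 hhSsWw=4 hhSsww=2 hhssWW=1 hhssWw=2 hhssww=1
HHssWW hits 1/64; gcd=1; 1÷1/64÷1 = 1/64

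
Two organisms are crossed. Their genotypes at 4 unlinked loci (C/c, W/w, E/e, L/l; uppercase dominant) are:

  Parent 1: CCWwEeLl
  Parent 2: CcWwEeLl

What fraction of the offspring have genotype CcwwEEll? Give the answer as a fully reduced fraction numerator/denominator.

CCWwEeLl gametes: CWEL×2, CWEl×2, CWeL×2, CWel×2, CwEL×2, CwEl×2, CweL×2, Cwel×2
CcWwEeLl gametes: CWEL×1, CWEl×1, CWeL×1, CWel×1, CwEL×1, CwEl×1, CweL×1, Cwel×1, cWEL×1, cWEl×1, cWeL×1, cWel×1, cwEL×1, cwEl×1, cweL×1, cwel×1
CCWwEeLl×CcWwEeLl grid (16·16=256): CCWWEELL=2 CCWWEELl=4 CCWWEEll=2 CCWWEeLL=4 CCWWEeLl=8 CCWWEell=4 CCWWeeLL=2 CCWWeeLl=4 CCWWeell=2 CCWwEELL=4 CCWwEELl=8 CCWwEEll=4 CCWwEeLL=8 CCWwEeLl=16 CCWwEell=8 CCWweeLL=4 CCWweeLl=8 CCWweell=4 CCwwEELL=2 CCwwEELl=4 CCwwEEll=2 CCwwEeLL=4 CCwwEeLl=8 CCwwEell=4 CCwweeLL=2 CCwweeLl=4 CCwweell=2 CcWWEELL=2 CcWWEELl=4 CcWWEEll=2 CcWWEeLL=4 CcWWEeLl=8 CcWWEell=4 CcWWeeLL=2 CcWWeeLl=4 CcWWeell=2 CcWwEELL=4 CcWwEELl=8 CcWwEEll=4 CcWwEeLL=8 CcWwEeLl=16 CcWwEell=8 CcWweeLL=4 CcWweeLl=8 CcWweell=4 CcwwEELL=2 CcwwEELl=4 CcwwEEll=2 CcwwEeLL=4 CcwwEeLl=8 CcwwEell=4 CcwweeLL=2 CcwweeLl=4 Ccwweell=2
CcwwEEll hits 2/256; gcd=2; 2÷2/256÷2 = 1/128

P(CcwwEEll) = 1/128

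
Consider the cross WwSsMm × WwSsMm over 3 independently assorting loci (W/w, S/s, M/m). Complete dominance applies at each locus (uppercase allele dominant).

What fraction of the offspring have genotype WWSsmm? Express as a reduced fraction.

WwSsMm gametes: WSM×1, WSm×1, WsM×1, Wsm×1, wSM×1, wSm×1, wsM×1, wsm×1
WwSsMm gametes: WSM×1, WSm×1, WsM×1, Wsm×1, wSM×1, wSm×1, wsM×1, wsm×1
WwSsMm×WwSsMm grid (8·8=64): WWSSMM=1 WWSSMm=2 WWSSmm=1 WWSsMM=2 WWSsMm=4 WWSsmm=2 WWssMM=1 WWssMm=2 WWssmm=1 WwSSMM=2 WwSSMm=4 WwSSmm=2 WwSsMM=4 WwSsMm=8 WwSsmm=4 WwssMM=2 WwssMm=4 Wwssmm=2 wwSSMM=1 wwSSMm=2 wwSSmm=1 wwSsMM=2 wwSsMm=4 wwSsmm=2 wwssMM=1 wwssMm=2 wwssmm=1
WWSsmm hits 2/64; gcd=2; 2÷2/64÷2 = 1/32

P(WWSsmm) = 1/32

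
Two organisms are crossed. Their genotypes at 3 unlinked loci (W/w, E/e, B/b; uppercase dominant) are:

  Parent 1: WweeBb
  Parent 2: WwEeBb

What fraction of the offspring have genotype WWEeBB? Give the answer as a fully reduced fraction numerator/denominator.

WweeBb gametes: WeB×2, Web×2, weB×2, web×2
WwEeBb gametes: WEB×1, WEb×1, WeB×1, Web×1, wEB×1, wEb×1, weB×1, web×1
WweeBb×WwEeBb grid (8·8=64): WWEeBB=2 WWEeBb=4 WWEebb=2 WWeeBB=2 WWeeBb=4 WWeebb=2 WwEeBB=4 WwEeBb=8 WwEebb=4 WweeBB=4 WweeBb=8 Wweebb=4 wwEeBB=2 wwEeBb=4 wwEebb=2 wweeBB=2 wweeBb=4 wweebb=2
WWEeBB hits 2/64; gcd=2; 2÷2/64÷2 = 1/32

P(WWEeBB) = 1/32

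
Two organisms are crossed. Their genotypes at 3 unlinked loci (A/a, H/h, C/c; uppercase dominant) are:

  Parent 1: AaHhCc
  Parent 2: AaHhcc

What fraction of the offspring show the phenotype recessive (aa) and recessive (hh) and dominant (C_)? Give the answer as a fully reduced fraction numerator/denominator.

P(aa hh C_) = 1/32

AaHhCc gametes: AHC×1, AHc×1, AhC×1, Ahc×1, aHC×1, aHc×1, ahC×1, ahc×1
AaHhcc gametes: AHc×2, Ahc×2, aHc×2, ahc×2
AaHhCc×AaHhcc grid (8·8=64): AAHHCc=2 AAHHcc=2 AAHhCc=4 AAHhcc=4 AAhhCc=2 AAhhcc=2 AaHHCc=4 AaHHcc=4 AaHhCc=8 AaHhcc=8 AahhCc=4 Aahhcc=4 aaHHCc=2 aaHHcc=2 aaHhCc=4 aaHhcc=4 aahhCc=2 aahhcc=2
aa hh C_ hits 2/64; gcd=2; 2÷2/64÷2 = 1/32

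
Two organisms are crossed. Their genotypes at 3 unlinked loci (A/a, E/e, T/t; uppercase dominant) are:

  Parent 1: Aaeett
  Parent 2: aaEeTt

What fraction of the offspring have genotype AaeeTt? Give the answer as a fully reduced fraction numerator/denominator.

P(AaeeTt) = 1/8

Aaeett gametes: Aet×4, aet×4
aaEeTt gametes: aET×2, aEt×2, aeT×2, aet×2
Aaeett×aaEeTt grid (8·8=64): AaEeTt=8 AaEett=8 AaeeTt=8 Aaeett=8 aaEeTt=8 aaEett=8 aaeeTt=8 aaeett=8
AaeeTt hits 8/64; gcd=8; 8÷8/64÷8 = 1/8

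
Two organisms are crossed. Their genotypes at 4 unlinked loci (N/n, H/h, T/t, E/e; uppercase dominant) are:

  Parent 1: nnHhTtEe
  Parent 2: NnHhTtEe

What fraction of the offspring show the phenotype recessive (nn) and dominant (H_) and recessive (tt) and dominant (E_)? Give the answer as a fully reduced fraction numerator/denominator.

nnHhTtEe gametes: nHTE×2, nHTe×2, nHtE×2, nHte×2, nhTE×2, nhTe×2, nhtE×2, nhte×2
NnHhTtEe gametes: NHTE×1, NHTe×1, NHtE×1, NHte×1, NhTE×1, NhTe×1, NhtE×1, Nhte×1, nHTE×1, nHTe×1, nHtE×1, nHte×1, nhTE×1, nhTe×1, nhtE×1, nhte×1
nnHhTtEe×NnHhTtEe grid (16·16=256): NnHHTTEE=2 NnHHTTEe=4 NnHHTTee=2 NnHHTtEE=4 NnHHTtEe=8 NnHHTtee=4 NnHHttEE=2 NnHHttEe=4 NnHHttee=2 NnHhTTEE=4 NnHhTTEe=8 NnHhTTee=4 NnHhTtEE=8 NnHhTtEe=16 NnHhTtee=8 NnHhttEE=4 NnHhttEe=8 NnHhttee=4 NnhhTTEE=2 NnhhTTEe=4 NnhhTTee=2 NnhhTtEE=4 NnhhTtEe=8 NnhhTtee=4 NnhhttEE=2 NnhhttEe=4 Nnhhttee=2 nnHHTTEE=2 nnHHTTEe=4 nnHHTTee=2 nnHHTtEE=4 nnHHTtEe=8 nnHHTtee=4 nnHHttEE=2 nnHHttEe=4 nnHHttee=2 nnHhTTEE=4 nnHhTTEe=8 nnHhTTee=4 nnHhTtEE=8 nnHhTtEe=16 nnHhTtee=8 nnHhttEE=4 nnHhttEe=8 nnHhttee=4 nnhhTTEE=2 nnhhTTEe=4 nnhhTTee=2 nnhhTtEE=4 nnhhTtEe=8 nnhhTtee=4 nnhhttEE=2 nnhhttEe=4 nnhhttee=2
nn H_ tt E_ hits 18/256; gcd=2; 18÷2/256÷2 = 9/128

P(nn H_ tt E_) = 9/128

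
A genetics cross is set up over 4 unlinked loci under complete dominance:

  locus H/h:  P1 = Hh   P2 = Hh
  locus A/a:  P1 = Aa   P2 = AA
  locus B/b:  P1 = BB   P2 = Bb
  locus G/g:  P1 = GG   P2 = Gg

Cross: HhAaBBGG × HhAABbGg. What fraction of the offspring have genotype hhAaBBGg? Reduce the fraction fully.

HhAaBBGG gametes: HABG×4, HaBG×4, hABG×4, haBG×4
HhAABbGg gametes: HABG×2, HABg×2, HAbG×2, HAbg×2, hABG×2, hABg×2, hAbG×2, hAbg×2
HhAaBBGG×HhAABbGg grid (16·16=256): HHAABBGG=8 HHAABBGg=8 HHAABbGG=8 HHAABbGg=8 HHAaBBGG=8 HHAaBBGg=8 HHAaBbGG=8 HHAaBbGg=8 HhAABBGG=16 HhAABBGg=16 HhAABbGG=16 HhAABbGg=16 HhAaBBGG=16 HhAaBBGg=16 HhAaBbGG=16 HhAaBbGg=16 hhAABBGG=8 hhAABBGg=8 hhAABbGG=8 hhAABbGg=8 hhAaBBGG=8 hhAaBBGg=8 hhAaBbGG=8 hhAaBbGg=8
hhAaBBGg hits 8/256; gcd=8; 8÷8/256÷8 = 1/32

P(hhAaBBGg) = 1/32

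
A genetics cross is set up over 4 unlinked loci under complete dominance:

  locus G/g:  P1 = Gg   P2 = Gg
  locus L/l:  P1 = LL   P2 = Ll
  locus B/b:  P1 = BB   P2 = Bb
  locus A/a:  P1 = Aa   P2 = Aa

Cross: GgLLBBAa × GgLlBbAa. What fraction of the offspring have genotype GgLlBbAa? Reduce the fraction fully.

P(GgLlBbAa) = 1/16

GgLLBBAa gametes: GLBA×4, GLBa×4, gLBA×4, gLBa×4
GgLlBbAa gametes: GLBA×1, GLBa×1, GLbA×1, GLba×1, GlBA×1, GlBa×1, GlbA×1, Glba×1, gLBA×1, gLBa×1, gLbA×1, gLba×1, glBA×1, glBa×1, glbA×1, glba×1
GgLLBBAa×GgLlBbAa grid (16·16=256): GGLLBBAA=4 GGLLBBAa=8 GGLLBBaa=4 GGLLBbAA=4 GGLLBbAa=8 GGLLBbaa=4 GGLlBBAA=4 GGLlBBAa=8 GGLlBBaa=4 GGLlBbAA=4 GGLlBbAa=8 GGLlBbaa=4 GgLLBBAA=8 GgLLBBAa=16 GgLLBBaa=8 GgLLBbAA=8 GgLLBbAa=16 GgLLBbaa=8 GgLlBBAA=8 GgLlBBAa=16 GgLlBBaa=8 GgLlBbAA=8 GgLlBbAa=16 GgLlBbaa=8 ggLLBBAA=4 ggLLBBAa=8 ggLLBBaa=4 ggLLBbAA=4 ggLLBbAa=8 ggLLBbaa=4 ggLlBBAA=4 ggLlBBAa=8 ggLlBBaa=4 ggLlBbAA=4 ggLlBbAa=8 ggLlBbaa=4
GgLlBbAa hits 16/256; gcd=16; 16÷16/256÷16 = 1/16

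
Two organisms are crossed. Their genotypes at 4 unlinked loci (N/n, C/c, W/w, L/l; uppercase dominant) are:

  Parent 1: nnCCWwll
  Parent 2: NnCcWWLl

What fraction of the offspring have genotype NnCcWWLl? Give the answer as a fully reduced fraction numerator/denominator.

nnCCWwll gametes: nCWl×8, nCwl×8
NnCcWWLl gametes: NCWL×2, NCWl×2, NcWL×2, NcWl×2, nCWL×2, nCWl×2, ncWL×2, ncWl×2
nnCCWwll×NnCcWWLl grid (16·16=256): NnCCWWLl=16 NnCCWWll=16 NnCCWwLl=16 NnCCWwll=16 NnCcWWLl=16 NnCcWWll=16 NnCcWwLl=16 NnCcWwll=16 nnCCWWLl=16 nnCCWWll=16 nnCCWwLl=16 nnCCWwll=16 nnCcWWLl=16 nnCcWWll=16 nnCcWwLl=16 nnCcWwll=16
NnCcWWLl hits 16/256; gcd=16; 16÷16/256÷16 = 1/16

P(NnCcWWLl) = 1/16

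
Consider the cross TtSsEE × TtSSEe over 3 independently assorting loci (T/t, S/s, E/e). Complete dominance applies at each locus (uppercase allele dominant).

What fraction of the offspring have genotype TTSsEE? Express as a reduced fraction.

TtSsEE gametes: TSE×2, TsE×2, tSE×2, tsE×2
TtSSEe gametes: TSE×2, TSe×2, tSE×2, tSe×2
TtSsEE×TtSSEe grid (8·8=64): TTSSEE=4 TTSSEe=4 TTSsEE=4 TTSsEe=4 TtSSEE=8 TtSSEe=8 TtSsEE=8 TtSsEe=8 ttSSEE=4 ttSSEe=4 ttSsEE=4 ttSsEe=4
TTSsEE hits 4/64; gcd=4; 4÷4/64÷4 = 1/16

P(TTSsEE) = 1/16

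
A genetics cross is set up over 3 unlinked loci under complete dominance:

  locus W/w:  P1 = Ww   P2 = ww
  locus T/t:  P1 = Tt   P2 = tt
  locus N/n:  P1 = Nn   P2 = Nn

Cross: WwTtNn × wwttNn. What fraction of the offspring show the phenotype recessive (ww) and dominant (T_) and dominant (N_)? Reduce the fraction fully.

WwTtNn gametes: WTN×1, WTn×1, WtN×1, Wtn×1, wTN×1, wTn×1, wtN×1, wtn×1
wwttNn gametes: wtN×4, wtn×4
WwTtNn×wwttNn grid (8·8=64): WwTtNN=4 WwTtNn=8 WwTtnn=4 WwttNN=4 WwttNn=8 Wwttnn=4 wwTtNN=4 wwTtNn=8 wwTtnn=4 wwttNN=4 wwttNn=8 wwttnn=4
ww T_ N_ hits 12/64; gcd=4; 12÷4/64÷4 = 3/16

P(ww T_ N_) = 3/16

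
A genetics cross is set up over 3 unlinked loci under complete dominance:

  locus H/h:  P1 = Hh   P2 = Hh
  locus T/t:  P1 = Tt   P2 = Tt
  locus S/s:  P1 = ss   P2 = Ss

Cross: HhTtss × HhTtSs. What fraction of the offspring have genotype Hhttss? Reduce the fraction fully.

P(Hhttss) = 1/16

HhTtss gametes: HTs×2, Hts×2, hTs×2, hts×2
HhTtSs gametes: HTS×1, HTs×1, HtS×1, Hts×1, hTS×1, hTs×1, htS×1, hts×1
HhTtss×HhTtSs grid (8·8=64): HHTTSs=2 HHTTss=2 HHTtSs=4 HHTtss=4 HHttSs=2 HHttss=2 HhTTSs=4 HhTTss=4 HhTtSs=8 HhTtss=8 HhttSs=4 Hhttss=4 hhTTSs=2 hhTTss=2 hhTtSs=4 hhTtss=4 hhttSs=2 hhttss=2
Hhttss hits 4/64; gcd=4; 4÷4/64÷4 = 1/16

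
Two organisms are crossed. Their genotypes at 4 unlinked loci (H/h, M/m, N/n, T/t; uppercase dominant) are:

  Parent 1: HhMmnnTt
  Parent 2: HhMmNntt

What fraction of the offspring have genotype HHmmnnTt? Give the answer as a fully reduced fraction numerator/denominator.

P(HHmmnnTt) = 1/64

HhMmnnTt gametes: HMnT×2, HMnt×2, HmnT×2, Hmnt×2, hMnT×2, hMnt×2, hmnT×2, hmnt×2
HhMmNntt gametes: HMNt×2, HMnt×2, HmNt×2, Hmnt×2, hMNt×2, hMnt×2, hmNt×2, hmnt×2
HhMmnnTt×HhMmNntt grid (16·16=256): HHMMNnTt=4 HHMMNntt=4 HHMMnnTt=4 HHMMnntt=4 HHMmNnTt=8 HHMmNntt=8 HHMmnnTt=8 HHMmnntt=8 HHmmNnTt=4 HHmmNntt=4 HHmmnnTt=4 HHmmnntt=4 HhMMNnTt=8 HhMMNntt=8 HhMMnnTt=8 HhMMnntt=8 HhMmNnTt=16 HhMmNntt=16 HhMmnnTt=16 HhMmnntt=16 HhmmNnTt=8 HhmmNntt=8 HhmmnnTt=8 Hhmmnntt=8 hhMMNnTt=4 hhMMNntt=4 hhMMnnTt=4 hhMMnntt=4 hhMmNnTt=8 hhMmNntt=8 hhMmnnTt=8 hhMmnntt=8 hhmmNnTt=4 hhmmNntt=4 hhmmnnTt=4 hhmmnntt=4
HHmmnnTt hits 4/256; gcd=4; 4÷4/256÷4 = 1/64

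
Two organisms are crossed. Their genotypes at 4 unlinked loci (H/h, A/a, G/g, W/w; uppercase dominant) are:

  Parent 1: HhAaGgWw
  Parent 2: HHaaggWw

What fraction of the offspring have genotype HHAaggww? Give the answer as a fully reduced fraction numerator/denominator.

HhAaGgWw gametes: HAGW×1, HAGw×1, HAgW×1, HAgw×1, HaGW×1, HaGw×1, HagW×1, Hagw×1, hAGW×1, hAGw×1, hAgW×1, hAgw×1, haGW×1, haGw×1, hagW×1, hagw×1
HHaaggWw gametes: HagW×8, Hagw×8
HhAaGgWw×HHaaggWw grid (16·16=256): HHAaGgWW=8 HHAaGgWw=16 HHAaGgww=8 HHAaggWW=8 HHAaggWw=16 HHAaggww=8 HHaaGgWW=8 HHaaGgWw=16 HHaaGgww=8 HHaaggWW=8 HHaaggWw=16 HHaaggww=8 HhAaGgWW=8 HhAaGgWw=16 HhAaGgww=8 HhAaggWW=8 HhAaggWw=16 HhAaggww=8 HhaaGgWW=8 HhaaGgWw=16 HhaaGgww=8 HhaaggWW=8 HhaaggWw=16 Hhaaggww=8
HHAaggww hits 8/256; gcd=8; 8÷8/256÷8 = 1/32

P(HHAaggww) = 1/32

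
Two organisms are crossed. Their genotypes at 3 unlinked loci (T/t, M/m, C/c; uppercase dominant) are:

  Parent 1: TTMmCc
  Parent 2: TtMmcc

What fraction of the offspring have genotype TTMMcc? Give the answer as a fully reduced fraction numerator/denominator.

P(TTMMcc) = 1/16

TTMmCc gametes: TMC×2, TMc×2, TmC×2, Tmc×2
TtMmcc gametes: TMc×2, Tmc×2, tMc×2, tmc×2
TTMmCc×TtMmcc grid (8·8=64): TTMMCc=4 TTMMcc=4 TTMmCc=8 TTMmcc=8 TTmmCc=4 TTmmcc=4 TtMMCc=4 TtMMcc=4 TtMmCc=8 TtMmcc=8 TtmmCc=4 Ttmmcc=4
TTMMcc hits 4/64; gcd=4; 4÷4/64÷4 = 1/16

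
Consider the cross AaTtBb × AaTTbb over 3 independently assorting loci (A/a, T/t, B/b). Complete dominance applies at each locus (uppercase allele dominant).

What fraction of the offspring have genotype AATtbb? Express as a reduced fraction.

AaTtBb gametes: ATB×1, ATb×1, AtB×1, Atb×1, aTB×1, aTb×1, atB×1, atb×1
AaTTbb gametes: ATb×4, aTb×4
AaTtBb×AaTTbb grid (8·8=64): AATTBb=4 AATTbb=4 AATtBb=4 AATtbb=4 AaTTBb=8 AaTTbb=8 AaTtBb=8 AaTtbb=8 aaTTBb=4 aaTTbb=4 aaTtBb=4 aaTtbb=4
AATtbb hits 4/64; gcd=4; 4÷4/64÷4 = 1/16

P(AATtbb) = 1/16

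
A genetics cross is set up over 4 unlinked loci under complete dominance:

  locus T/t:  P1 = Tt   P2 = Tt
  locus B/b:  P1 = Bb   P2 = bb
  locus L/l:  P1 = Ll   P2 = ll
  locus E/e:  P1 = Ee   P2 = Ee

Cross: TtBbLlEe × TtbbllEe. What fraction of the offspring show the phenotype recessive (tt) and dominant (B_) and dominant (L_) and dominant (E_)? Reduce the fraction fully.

P(tt B_ L_ E_) = 3/64

TtBbLlEe gametes: TBLE×1, TBLe×1, TBlE×1, TBle×1, TbLE×1, TbLe×1, TblE×1, Tble×1, tBLE×1, tBLe×1, tBlE×1, tBle×1, tbLE×1, tbLe×1, tblE×1, tble×1
TtbbllEe gametes: TblE×4, Tble×4, tblE×4, tble×4
TtBbLlEe×TtbbllEe grid (16·16=256): TTBbLlEE=4 TTBbLlEe=8 TTBbLlee=4 TTBbllEE=4 TTBbllEe=8 TTBbllee=4 TTbbLlEE=4 TTbbLlEe=8 TTbbLlee=4 TTbbllEE=4 TTbbllEe=8 TTbbllee=4 TtBbLlEE=8 TtBbLlEe=16 TtBbLlee=8 TtBbllEE=8 TtBbllEe=16 TtBbllee=8 TtbbLlEE=8 TtbbLlEe=16 TtbbLlee=8 TtbbllEE=8 TtbbllEe=16 Ttbbllee=8 ttBbLlEE=4 ttBbLlEe=8 ttBbLlee=4 ttBbllEE=4 ttBbllEe=8 ttBbllee=4 ttbbLlEE=4 ttbbLlEe=8 ttbbLlee=4 ttbbllEE=4 ttbbllEe=8 ttbbllee=4
tt B_ L_ E_ hits 12/256; gcd=4; 12÷4/256÷4 = 3/64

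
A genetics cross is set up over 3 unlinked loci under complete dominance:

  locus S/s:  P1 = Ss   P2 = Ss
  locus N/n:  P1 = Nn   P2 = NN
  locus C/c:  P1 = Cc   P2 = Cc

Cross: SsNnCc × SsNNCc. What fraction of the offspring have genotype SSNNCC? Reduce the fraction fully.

SsNnCc gametes: SNC×1, SNc×1, SnC×1, Snc×1, sNC×1, sNc×1, snC×1, snc×1
SsNNCc gametes: SNC×2, SNc×2, sNC×2, sNc×2
SsNnCc×SsNNCc grid (8·8=64): SSNNCC=2 SSNNCc=4 SSNNcc=2 SSNnCC=2 SSNnCc=4 SSNncc=2 SsNNCC=4 SsNNCc=8 SsNNcc=4 SsNnCC=4 SsNnCc=8 SsNncc=4 ssNNCC=2 ssNNCc=4 ssNNcc=2 ssNnCC=2 ssNnCc=4 ssNncc=2
SSNNCC hits 2/64; gcd=2; 2÷2/64÷2 = 1/32

P(SSNNCC) = 1/32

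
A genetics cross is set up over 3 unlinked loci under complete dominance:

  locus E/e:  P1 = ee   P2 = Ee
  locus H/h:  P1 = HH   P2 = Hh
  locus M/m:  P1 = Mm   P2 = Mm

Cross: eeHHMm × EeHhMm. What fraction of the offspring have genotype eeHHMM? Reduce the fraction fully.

P(eeHHMM) = 1/16

eeHHMm gametes: eHM×4, eHm×4
EeHhMm gametes: EHM×1, EHm×1, EhM×1, Ehm×1, eHM×1, eHm×1, ehM×1, ehm×1
eeHHMm×EeHhMm grid (8·8=64): EeHHMM=4 EeHHMm=8 EeHHmm=4 EeHhMM=4 EeHhMm=8 EeHhmm=4 eeHHMM=4 eeHHMm=8 eeHHmm=4 eeHhMM=4 eeHhMm=8 eeHhmm=4
eeHHMM hits 4/64; gcd=4; 4÷4/64÷4 = 1/16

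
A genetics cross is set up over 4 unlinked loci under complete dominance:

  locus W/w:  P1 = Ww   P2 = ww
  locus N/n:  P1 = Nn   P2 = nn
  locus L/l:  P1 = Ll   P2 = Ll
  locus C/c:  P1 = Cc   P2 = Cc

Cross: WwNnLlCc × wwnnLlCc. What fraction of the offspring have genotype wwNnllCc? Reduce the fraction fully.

P(wwNnllCc) = 1/32

WwNnLlCc gametes: WNLC×1, WNLc×1, WNlC×1, WNlc×1, WnLC×1, WnLc×1, WnlC×1, Wnlc×1, wNLC×1, wNLc×1, wNlC×1, wNlc×1, wnLC×1, wnLc×1, wnlC×1, wnlc×1
wwnnLlCc gametes: wnLC×4, wnLc×4, wnlC×4, wnlc×4
WwNnLlCc×wwnnLlCc grid (16·16=256): WwNnLLCC=4 WwNnLLCc=8 WwNnLLcc=4 WwNnLlCC=8 WwNnLlCc=16 WwNnLlcc=8 WwNnllCC=4 WwNnllCc=8 WwNnllcc=4 WwnnLLCC=4 WwnnLLCc=8 WwnnLLcc=4 WwnnLlCC=8 WwnnLlCc=16 WwnnLlcc=8 WwnnllCC=4 WwnnllCc=8 Wwnnllcc=4 wwNnLLCC=4 wwNnLLCc=8 wwNnLLcc=4 wwNnLlCC=8 wwNnLlCc=16 wwNnLlcc=8 wwNnllCC=4 wwNnllCc=8 wwNnllcc=4 wwnnLLCC=4 wwnnLLCc=8 wwnnLLcc=4 wwnnLlCC=8 wwnnLlCc=16 wwnnLlcc=8 wwnnllCC=4 wwnnllCc=8 wwnnllcc=4
wwNnllCc hits 8/256; gcd=8; 8÷8/256÷8 = 1/32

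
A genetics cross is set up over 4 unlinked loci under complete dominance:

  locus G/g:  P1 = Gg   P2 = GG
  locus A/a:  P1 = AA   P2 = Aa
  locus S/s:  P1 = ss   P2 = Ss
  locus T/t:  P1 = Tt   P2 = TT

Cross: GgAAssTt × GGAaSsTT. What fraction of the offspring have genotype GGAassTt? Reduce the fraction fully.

GgAAssTt gametes: GAsT×4, GAst×4, gAsT×4, gAst×4
GGAaSsTT gametes: GAST×4, GAsT×4, GaST×4, GasT×4
GgAAssTt×GGAaSsTT grid (16·16=256): GGAASsTT=16 GGAASsTt=16 GGAAssTT=16 GGAAssTt=16 GGAaSsTT=16 GGAaSsTt=16 GGAassTT=16 GGAassTt=16 GgAASsTT=16 GgAASsTt=16 GgAAssTT=16 GgAAssTt=16 GgAaSsTT=16 GgAaSsTt=16 GgAassTT=16 GgAassTt=16
GGAassTt hits 16/256; gcd=16; 16÷16/256÷16 = 1/16

P(GGAassTt) = 1/16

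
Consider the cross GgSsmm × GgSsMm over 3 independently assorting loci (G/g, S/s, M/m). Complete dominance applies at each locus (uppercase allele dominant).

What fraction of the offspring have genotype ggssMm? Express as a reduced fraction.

GgSsmm gametes: GSm×2, Gsm×2, gSm×2, gsm×2
GgSsMm gametes: GSM×1, GSm×1, GsM×1, Gsm×1, gSM×1, gSm×1, gsM×1, gsm×1
GgSsmm×GgSsMm grid (8·8=64): GGSSMm=2 GGSSmm=2 GGSsMm=4 GGSsmm=4 GGssMm=2 GGssmm=2 GgSSMm=4 GgSSmm=4 GgSsMm=8 GgSsmm=8 GgssMm=4 Ggssmm=4 ggSSMm=2 ggSSmm=2 ggSsMm=4 ggSsmm=4 ggssMm=2 ggssmm=2
ggssMm hits 2/64; gcd=2; 2÷2/64÷2 = 1/32

P(ggssMm) = 1/32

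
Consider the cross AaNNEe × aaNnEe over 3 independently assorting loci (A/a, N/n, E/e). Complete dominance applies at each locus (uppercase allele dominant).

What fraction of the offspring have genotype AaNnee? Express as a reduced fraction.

AaNNEe gametes: ANE×2, ANe×2, aNE×2, aNe×2
aaNnEe gametes: aNE×2, aNe×2, anE×2, ane×2
AaNNEe×aaNnEe grid (8·8=64): AaNNEE=4 AaNNEe=8 AaNNee=4 AaNnEE=4 AaNnEe=8 AaNnee=4 aaNNEE=4 aaNNEe=8 aaNNee=4 aaNnEE=4 aaNnEe=8 aaNnee=4
AaNnee hits 4/64; gcd=4; 4÷4/64÷4 = 1/16

P(AaNnee) = 1/16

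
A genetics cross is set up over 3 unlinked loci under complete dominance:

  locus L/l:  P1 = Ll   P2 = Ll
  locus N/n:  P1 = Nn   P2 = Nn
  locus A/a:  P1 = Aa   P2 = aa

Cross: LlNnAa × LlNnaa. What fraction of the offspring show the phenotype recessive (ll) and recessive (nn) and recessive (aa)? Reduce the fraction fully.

P(ll nn aa) = 1/32

LlNnAa gametes: LNA×1, LNa×1, LnA×1, Lna×1, lNA×1, lNa×1, lnA×1, lna×1
LlNnaa gametes: LNa×2, Lna×2, lNa×2, lna×2
LlNnAa×LlNnaa grid (8·8=64): LLNNAa=2 LLNNaa=2 LLNnAa=4 LLNnaa=4 LLnnAa=2 LLnnaa=2 LlNNAa=4 LlNNaa=4 LlNnAa=8 LlNnaa=8 LlnnAa=4 Llnnaa=4 llNNAa=2 llNNaa=2 llNnAa=4 llNnaa=4 llnnAa=2 llnnaa=2
ll nn aa hits 2/64; gcd=2; 2÷2/64÷2 = 1/32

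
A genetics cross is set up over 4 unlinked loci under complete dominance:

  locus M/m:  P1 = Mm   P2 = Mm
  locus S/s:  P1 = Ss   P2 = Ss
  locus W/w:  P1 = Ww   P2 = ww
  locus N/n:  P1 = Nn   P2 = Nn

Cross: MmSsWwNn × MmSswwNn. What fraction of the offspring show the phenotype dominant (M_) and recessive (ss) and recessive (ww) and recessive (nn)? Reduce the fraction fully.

P(M_ ss ww nn) = 3/128

MmSsWwNn gametes: MSWN×1, MSWn×1, MSwN×1, MSwn×1, MsWN×1, MsWn×1, MswN×1, Mswn×1, mSWN×1, mSWn×1, mSwN×1, mSwn×1, msWN×1, msWn×1, mswN×1, mswn×1
MmSswwNn gametes: MSwN×2, MSwn×2, MswN×2, Mswn×2, mSwN×2, mSwn×2, mswN×2, mswn×2
MmSsWwNn×MmSswwNn grid (16·16=256): MMSSWwNN=2 MMSSWwNn=4 MMSSWwnn=2 MMSSwwNN=2 MMSSwwNn=4 MMSSwwnn=2 MMSsWwNN=4 MMSsWwNn=8 MMSsWwnn=4 MMSswwNN=4 MMSswwNn=8 MMSswwnn=4 MMssWwNN=2 MMssWwNn=4 MMssWwnn=2 MMsswwNN=2 MMsswwNn=4 MMsswwnn=2 MmSSWwNN=4 MmSSWwNn=8 MmSSWwnn=4 MmSSwwNN=4 MmSSwwNn=8 MmSSwwnn=4 MmSsWwNN=8 MmSsWwNn=16 MmSsWwnn=8 MmSswwNN=8 MmSswwNn=16 MmSswwnn=8 MmssWwNN=4 MmssWwNn=8 MmssWwnn=4 MmsswwNN=4 MmsswwNn=8 Mmsswwnn=4 mmSSWwNN=2 mmSSWwNn=4 mmSSWwnn=2 mmSSwwNN=2 mmSSwwNn=4 mmSSwwnn=2 mmSsWwNN=4 mmSsWwNn=8 mmSsWwnn=4 mmSswwNN=4 mmSswwNn=8 mmSswwnn=4 mmssWwNN=2 mmssWwNn=4 mmssWwnn=2 mmsswwNN=2 mmsswwNn=4 mmsswwnn=2
M_ ss ww nn hits 6/256; gcd=2; 6÷2/256÷2 = 3/128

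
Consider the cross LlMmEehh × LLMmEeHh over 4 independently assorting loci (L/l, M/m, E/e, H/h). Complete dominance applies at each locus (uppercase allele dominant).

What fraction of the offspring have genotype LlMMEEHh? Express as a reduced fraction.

LlMmEehh gametes: LMEh×2, LMeh×2, LmEh×2, Lmeh×2, lMEh×2, lMeh×2, lmEh×2, lmeh×2
LLMmEeHh gametes: LMEH×2, LMEh×2, LMeH×2, LMeh×2, LmEH×2, LmEh×2, LmeH×2, Lmeh×2
LlMmEehh×LLMmEeHh grid (16·16=256): LLMMEEHh=4 LLMMEEhh=4 LLMMEeHh=8 LLMMEehh=8 LLMMeeHh=4 LLMMeehh=4 LLMmEEHh=8 LLMmEEhh=8 LLMmEeHh=16 LLMmEehh=16 LLMmeeHh=8 LLMmeehh=8 LLmmEEHh=4 LLmmEEhh=4 LLmmEeHh=8 LLmmEehh=8 LLmmeeHh=4 LLmmeehh=4 LlMMEEHh=4 LlMMEEhh=4 LlMMEeHh=8 LlMMEehh=8 LlMMeeHh=4 LlMMeehh=4 LlMmEEHh=8 LlMmEEhh=8 LlMmEeHh=16 LlMmEehh=16 LlMmeeHh=8 LlMmeehh=8 LlmmEEHh=4 LlmmEEhh=4 LlmmEeHh=8 LlmmEehh=8 LlmmeeHh=4 Llmmeehh=4
LlMMEEHh hits 4/256; gcd=4; 4÷4/256÷4 = 1/64

P(LlMMEEHh) = 1/64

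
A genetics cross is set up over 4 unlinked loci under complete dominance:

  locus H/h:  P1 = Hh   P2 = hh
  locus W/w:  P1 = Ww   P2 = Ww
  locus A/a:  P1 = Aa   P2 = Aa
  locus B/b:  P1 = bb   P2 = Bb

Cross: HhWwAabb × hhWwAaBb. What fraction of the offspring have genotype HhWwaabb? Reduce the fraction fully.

HhWwAabb gametes: HWAb×2, HWab×2, HwAb×2, Hwab×2, hWAb×2, hWab×2, hwAb×2, hwab×2
hhWwAaBb gametes: hWAB×2, hWAb×2, hWaB×2, hWab×2, hwAB×2, hwAb×2, hwaB×2, hwab×2
HhWwAabb×hhWwAaBb grid (16·16=256): HhWWAABb=4 HhWWAAbb=4 HhWWAaBb=8 HhWWAabb=8 HhWWaaBb=4 HhWWaabb=4 HhWwAABb=8 HhWwAAbb=8 HhWwAaBb=16 HhWwAabb=16 HhWwaaBb=8 HhWwaabb=8 HhwwAABb=4 HhwwAAbb=4 HhwwAaBb=8 HhwwAabb=8 HhwwaaBb=4 Hhwwaabb=4 hhWWAABb=4 hhWWAAbb=4 hhWWAaBb=8 hhWWAabb=8 hhWWaaBb=4 hhWWaabb=4 hhWwAABb=8 hhWwAAbb=8 hhWwAaBb=16 hhWwAabb=16 hhWwaaBb=8 hhWwaabb=8 hhwwAABb=4 hhwwAAbb=4 hhwwAaBb=8 hhwwAabb=8 hhwwaaBb=4 hhwwaabb=4
HhWwaabb hits 8/256; gcd=8; 8÷8/256÷8 = 1/32

P(HhWwaabb) = 1/32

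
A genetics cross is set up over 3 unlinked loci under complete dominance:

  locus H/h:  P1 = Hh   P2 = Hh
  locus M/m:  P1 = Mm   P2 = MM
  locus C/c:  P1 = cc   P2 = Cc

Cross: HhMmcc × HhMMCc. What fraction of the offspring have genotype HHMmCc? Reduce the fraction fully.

HhMmcc gametes: HMc×2, Hmc×2, hMc×2, hmc×2
HhMMCc gametes: HMC×2, HMc×2, hMC×2, hMc×2
HhMmcc×HhMMCc grid (8·8=64): HHMMCc=4 HHMMcc=4 HHMmCc=4 HHMmcc=4 HhMMCc=8 HhMMcc=8 HhMmCc=8 HhMmcc=8 hhMMCc=4 hhMMcc=4 hhMmCc=4 hhMmcc=4
HHMmCc hits 4/64; gcd=4; 4÷4/64÷4 = 1/16

P(HHMmCc) = 1/16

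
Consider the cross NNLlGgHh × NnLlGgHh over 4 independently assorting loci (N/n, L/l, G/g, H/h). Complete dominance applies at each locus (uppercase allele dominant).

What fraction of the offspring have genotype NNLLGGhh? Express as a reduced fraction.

NNLlGgHh gametes: NLGH×2, NLGh×2, NLgH×2, NLgh×2, NlGH×2, NlGh×2, NlgH×2, Nlgh×2
NnLlGgHh gametes: NLGH×1, NLGh×1, NLgH×1, NLgh×1, NlGH×1, NlGh×1, NlgH×1, Nlgh×1, nLGH×1, nLGh×1, nLgH×1, nLgh×1, nlGH×1, nlGh×1, nlgH×1, nlgh×1
NNLlGgHh×NnLlGgHh grid (16·16=256): NNLLGGHH=2 NNLLGGHh=4 NNLLGGhh=2 NNLLGgHH=4 NNLLGgHh=8 NNLLGghh=4 NNLLggHH=2 NNLLggHh=4 NNLLgghh=2 NNLlGGHH=4 NNLlGGHh=8 NNLlGGhh=4 NNLlGgHH=8 NNLlGgHh=16 NNLlGghh=8 NNLlggHH=4 NNLlggHh=8 NNLlgghh=4 NNllGGHH=2 NNllGGHh=4 NNllGGhh=2 NNllGgHH=4 NNllGgHh=8 NNllGghh=4 NNllggHH=2 NNllggHh=4 NNllgghh=2 NnLLGGHH=2 NnLLGGHh=4 NnLLGGhh=2 NnLLGgHH=4 NnLLGgHh=8 NnLLGghh=4 NnLLggHH=2 NnLLggHh=4 NnLLgghh=2 NnLlGGHH=4 NnLlGGHh=8 NnLlGGhh=4 NnLlGgHH=8 NnLlGgHh=16 NnLlGghh=8 NnLlggHH=4 NnLlggHh=8 NnLlgghh=4 NnllGGHH=2 NnllGGHh=4 NnllGGhh=2 NnllGgHH=4 NnllGgHh=8 NnllGghh=4 NnllggHH=2 NnllggHh=4 Nnllgghh=2
NNLLGGhh hits 2/256; gcd=2; 2÷2/256÷2 = 1/128

P(NNLLGGhh) = 1/128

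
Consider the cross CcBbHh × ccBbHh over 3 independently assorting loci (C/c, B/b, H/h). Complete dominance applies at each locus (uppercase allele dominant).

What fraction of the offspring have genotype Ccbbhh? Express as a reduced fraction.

P(Ccbbhh) = 1/32

CcBbHh gametes: CBH×1, CBh×1, CbH×1, Cbh×1, cBH×1, cBh×1, cbH×1, cbh×1
ccBbHh gametes: cBH×2, cBh×2, cbH×2, cbh×2
CcBbHh×ccBbHh grid (8·8=64): CcBBHH=2 CcBBHh=4 CcBBhh=2 CcBbHH=4 CcBbHh=8 CcBbhh=4 CcbbHH=2 CcbbHh=4 Ccbbhh=2 ccBBHH=2 ccBBHh=4 ccBBhh=2 ccBbHH=4 ccBbHh=8 ccBbhh=4 ccbbHH=2 ccbbHh=4 ccbbhh=2
Ccbbhh hits 2/64; gcd=2; 2÷2/64÷2 = 1/32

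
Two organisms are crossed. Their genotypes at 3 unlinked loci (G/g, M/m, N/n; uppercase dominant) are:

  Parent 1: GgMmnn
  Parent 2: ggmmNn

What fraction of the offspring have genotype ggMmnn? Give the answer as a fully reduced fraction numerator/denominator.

GgMmnn gametes: GMn×2, Gmn×2, gMn×2, gmn×2
ggmmNn gametes: gmN×4, gmn×4
GgMmnn×ggmmNn grid (8·8=64): GgMmNn=8 GgMmnn=8 GgmmNn=8 Ggmmnn=8 ggMmNn=8 ggMmnn=8 ggmmNn=8 ggmmnn=8
ggMmnn hits 8/64; gcd=8; 8÷8/64÷8 = 1/8

P(ggMmnn) = 1/8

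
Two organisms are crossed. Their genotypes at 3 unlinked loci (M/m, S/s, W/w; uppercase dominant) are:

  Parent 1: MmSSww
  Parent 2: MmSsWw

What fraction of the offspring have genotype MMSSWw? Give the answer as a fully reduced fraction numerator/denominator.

P(MMSSWw) = 1/16

MmSSww gametes: MSw×4, mSw×4
MmSsWw gametes: MSW×1, MSw×1, MsW×1, Msw×1, mSW×1, mSw×1, msW×1, msw×1
MmSSww×MmSsWw grid (8·8=64): MMSSWw=4 MMSSww=4 MMSsWw=4 MMSsww=4 MmSSWw=8 MmSSww=8 MmSsWw=8 MmSsww=8 mmSSWw=4 mmSSww=4 mmSsWw=4 mmSsww=4
MMSSWw hits 4/64; gcd=4; 4÷4/64÷4 = 1/16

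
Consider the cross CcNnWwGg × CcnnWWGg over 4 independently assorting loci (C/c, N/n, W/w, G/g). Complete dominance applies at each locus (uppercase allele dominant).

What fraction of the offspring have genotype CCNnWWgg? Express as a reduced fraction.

P(CCNnWWgg) = 1/64

CcNnWwGg gametes: CNWG×1, CNWg×1, CNwG×1, CNwg×1, CnWG×1, CnWg×1, CnwG×1, Cnwg×1, cNWG×1, cNWg×1, cNwG×1, cNwg×1, cnWG×1, cnWg×1, cnwG×1, cnwg×1
CcnnWWGg gametes: CnWG×4, CnWg×4, cnWG×4, cnWg×4
CcNnWwGg×CcnnWWGg grid (16·16=256): CCNnWWGG=4 CCNnWWGg=8 CCNnWWgg=4 CCNnWwGG=4 CCNnWwGg=8 CCNnWwgg=4 CCnnWWGG=4 CCnnWWGg=8 CCnnWWgg=4 CCnnWwGG=4 CCnnWwGg=8 CCnnWwgg=4 CcNnWWGG=8 CcNnWWGg=16 CcNnWWgg=8 CcNnWwGG=8 CcNnWwGg=16 CcNnWwgg=8 CcnnWWGG=8 CcnnWWGg=16 CcnnWWgg=8 CcnnWwGG=8 CcnnWwGg=16 CcnnWwgg=8 ccNnWWGG=4 ccNnWWGg=8 ccNnWWgg=4 ccNnWwGG=4 ccNnWwGg=8 ccNnWwgg=4 ccnnWWGG=4 ccnnWWGg=8 ccnnWWgg=4 ccnnWwGG=4 ccnnWwGg=8 ccnnWwgg=4
CCNnWWgg hits 4/256; gcd=4; 4÷4/256÷4 = 1/64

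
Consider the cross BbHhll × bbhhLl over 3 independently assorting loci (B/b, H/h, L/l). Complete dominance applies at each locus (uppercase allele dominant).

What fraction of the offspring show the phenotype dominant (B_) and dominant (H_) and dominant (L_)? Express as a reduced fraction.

BbHhll gametes: BHl×2, Bhl×2, bHl×2, bhl×2
bbhhLl gametes: bhL×4, bhl×4
BbHhll×bbhhLl grid (8·8=64): BbHhLl=8 BbHhll=8 BbhhLl=8 Bbhhll=8 bbHhLl=8 bbHhll=8 bbhhLl=8 bbhhll=8
B_ H_ L_ hits 8/64; gcd=8; 8÷8/64÷8 = 1/8

P(B_ H_ L_) = 1/8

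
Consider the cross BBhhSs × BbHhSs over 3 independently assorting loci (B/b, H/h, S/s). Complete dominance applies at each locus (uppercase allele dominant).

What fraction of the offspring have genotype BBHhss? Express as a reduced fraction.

BBhhSs gametes: BhS×4, Bhs×4
BbHhSs gametes: BHS×1, BHs×1, BhS×1, Bhs×1, bHS×1, bHs×1, bhS×1, bhs×1
BBhhSs×BbHhSs grid (8·8=64): BBHhSS=4 BBHhSs=8 BBHhss=4 BBhhSS=4 BBhhSs=8 BBhhss=4 BbHhSS=4 BbHhSs=8 BbHhss=4 BbhhSS=4 BbhhSs=8 Bbhhss=4
BBHhss hits 4/64; gcd=4; 4÷4/64÷4 = 1/16

P(BBHhss) = 1/16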